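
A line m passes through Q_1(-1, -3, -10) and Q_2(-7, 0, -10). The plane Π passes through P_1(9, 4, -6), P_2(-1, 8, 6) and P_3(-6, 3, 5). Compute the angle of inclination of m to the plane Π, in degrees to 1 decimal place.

45.7

A direction vector for m is Q_2 − Q_1 = (-6, 3, 0).
P_1P_2 = (-10, 4, 12), P_1P_3 = (-15, -1, 11); a normal to Π is P_1P_2 × P_1P_3 = (56, -70, 70).
Using P_1: Π has equation 56x - 70y + 70z = -196.
sin θ = |n·v| / (|n||v|) = |-546| / (√12936 · √45) = 0.71563.
θ ≈ 45.7°.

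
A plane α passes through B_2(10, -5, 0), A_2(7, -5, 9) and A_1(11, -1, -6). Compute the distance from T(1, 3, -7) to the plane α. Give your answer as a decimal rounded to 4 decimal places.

B_2A_2 = (-3, 0, 9), B_2A_1 = (1, 4, -6); a normal to α is B_2A_2 × B_2A_1 = (-36, -9, -12).
Using B_2: α has equation -36x - 9y - 12z = -315.
n·T − d = (-36)·(1) + (-9)·(3) + (-12)·(-7) − (-315) = 336; |n| = √1521.
Distance = |336| / √1521 = 336/√1521 ≈ 8.6154.

8.6154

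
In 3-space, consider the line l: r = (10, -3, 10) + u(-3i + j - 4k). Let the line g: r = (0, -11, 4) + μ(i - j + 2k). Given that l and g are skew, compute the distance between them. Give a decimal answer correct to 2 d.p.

2.31

Common perpendicular direction n = (-3, 1, -4) × (1, -1, 2) = (-2, 2, 2).
With w = (0, -11, 4) − (10, -3, 10) = (-10, -8, -6), w · n = -8.
Distance = |w · n| / |n| = |-8| / √12 ≈ 2.31.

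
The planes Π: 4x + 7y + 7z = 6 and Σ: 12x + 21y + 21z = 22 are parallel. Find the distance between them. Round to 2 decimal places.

0.12

Rescale Σ by 1/3: 4x + 7y + 7z = 22/3. Then distance = |6 − (22/3)| / √114 ≈ 0.12.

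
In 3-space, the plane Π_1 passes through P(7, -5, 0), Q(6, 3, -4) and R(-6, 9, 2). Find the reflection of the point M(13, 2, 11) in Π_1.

(-3, -10, -9)

PQ = (-1, 8, -4), PR = (-13, 14, 2); a normal to Π_1 is PQ × PR = (72, 54, 90).
Using P: Π_1 has equation 72x + 54y + 90z = 234.
λ = (n·M − d)/|n|² = (2034 − 234)/16200 = 1/9.
Reflection = M − 2λn = (13, 2, 11) − (2/9)·(72, 54, 90) = (-3, -10, -9).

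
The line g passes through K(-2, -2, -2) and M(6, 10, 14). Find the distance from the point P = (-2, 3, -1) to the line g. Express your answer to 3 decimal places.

3.681

A direction vector for g is M − K = (8, 12, 16).
Taking (-2, -2, -2) on g with direction v = (8, 12, 16): w = P − (-2, -2, -2) = (0, 5, 1), and w × v = (68, 8, -40).
Distance = |w × v| / |v| = √6288 / √464 ≈ 3.681.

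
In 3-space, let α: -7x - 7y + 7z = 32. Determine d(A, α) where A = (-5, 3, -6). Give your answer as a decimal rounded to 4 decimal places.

4.9487

n·A − d = (-7)·(-5) + (-7)·(3) + (7)·(-6) − 32 = -60; |n| = √147.
Distance = |-60| / √147 = 60/√147 ≈ 4.9487.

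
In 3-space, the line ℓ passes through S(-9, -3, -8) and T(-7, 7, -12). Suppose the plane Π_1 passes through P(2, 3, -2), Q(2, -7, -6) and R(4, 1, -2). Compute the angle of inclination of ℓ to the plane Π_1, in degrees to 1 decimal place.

44.4

A direction vector for ℓ is T − S = (2, 10, -4).
PQ = (0, -10, -4), PR = (2, -2, 0); a normal to Π_1 is PQ × PR = (-8, -8, 20).
Using P: Π_1 has equation -8x - 8y + 20z = -80.
sin θ = |n·v| / (|n||v|) = |-176| / (√528 · √120) = 0.69921.
θ ≈ 44.4°.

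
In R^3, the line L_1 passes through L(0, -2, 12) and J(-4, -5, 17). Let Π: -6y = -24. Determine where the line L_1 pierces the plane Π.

(8, 4, 2)

A direction vector for L_1 is J − L = (-4, -3, 5).
Substitute r = (0, -2, 12) + t(-4, -3, 5) into the plane: 12 + 18t = -24, so t = -2.
Intersection: (0, -2, 12) + (-2)·(-4, -3, 5) = (8, 4, 2).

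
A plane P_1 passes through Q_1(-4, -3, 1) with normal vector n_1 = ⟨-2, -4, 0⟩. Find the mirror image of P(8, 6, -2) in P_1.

P_1: n_1·r = n_1·Q_1 gives -2x - 4y = 20.
λ = (n·P − d)/|n|² = (-40 − 20)/20 = -3.
Reflection = P − 2λn = (8, 6, -2) − (-6)·(-2, -4, 0) = (-4, -18, -2).

(-4, -18, -2)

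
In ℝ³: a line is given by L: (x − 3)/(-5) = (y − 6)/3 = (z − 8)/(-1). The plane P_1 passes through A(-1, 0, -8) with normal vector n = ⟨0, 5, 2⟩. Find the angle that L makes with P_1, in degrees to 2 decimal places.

L has direction (-5, 3, -1) through (3, 6, 8).
P_1: n·r = n·A gives 5y + 2z = -16.
sin θ = |n·v| / (|n||v|) = |13| / (√29 · √35) = 0.40805.
θ ≈ 24.08°.

24.08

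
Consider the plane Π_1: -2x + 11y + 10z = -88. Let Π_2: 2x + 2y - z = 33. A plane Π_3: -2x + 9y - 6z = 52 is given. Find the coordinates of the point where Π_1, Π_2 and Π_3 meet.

Solving the 3×3 linear system -2x + 11y + 10z = -88, 2x + 2y - z = 33, -2x + 9y - 6z = 52 (e.g. by elimination or Cramer's rule, determinant = 380) gives (10, 2, -9).

(10, 2, -9)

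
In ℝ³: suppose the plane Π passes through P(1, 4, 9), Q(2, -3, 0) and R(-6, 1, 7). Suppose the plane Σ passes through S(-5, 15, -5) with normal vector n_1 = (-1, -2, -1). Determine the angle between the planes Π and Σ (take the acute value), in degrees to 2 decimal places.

71.64

PQ = (1, -7, -9), PR = (-7, -3, -2); a normal to Π is PQ × PR = (-13, 65, -52).
Using P: Π has equation -13x + 65y - 52z = -221.
Σ: n_1·r = n_1·S gives -x - 2y - z = -20.
cos θ = |n₁·n₂| / (|n₁||n₂|) = |-65| / (√7098 · √6).
θ = arccos(0.31497) ≈ 71.64°.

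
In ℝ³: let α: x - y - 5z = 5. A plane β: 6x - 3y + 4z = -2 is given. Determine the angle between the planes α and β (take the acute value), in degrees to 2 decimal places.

74.27

cos θ = |n₁·n₂| / (|n₁||n₂|) = |-11| / (√27 · √61).
θ = arccos(0.27105) ≈ 74.27°.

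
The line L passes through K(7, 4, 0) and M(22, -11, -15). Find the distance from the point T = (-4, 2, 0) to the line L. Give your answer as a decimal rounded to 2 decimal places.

A direction vector for L is M − K = (15, -15, -15).
Taking (7, 4, 0) on L with direction v = (15, -15, -15): w = T − (7, 4, 0) = (-11, -2, 0), and w × v = (30, -165, 195).
Distance = |w × v| / |v| = √66150 / √675 ≈ 9.90.

9.90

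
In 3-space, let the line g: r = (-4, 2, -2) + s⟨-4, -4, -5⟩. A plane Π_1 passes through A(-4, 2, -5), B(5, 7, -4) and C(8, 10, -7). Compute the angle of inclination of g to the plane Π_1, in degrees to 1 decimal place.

22.8

AB = (9, 5, 1), AC = (12, 8, -2); a normal to Π_1 is AB × AC = (-18, 30, 12).
Using A: Π_1 has equation -18x + 30y + 12z = 72.
sin θ = |n·v| / (|n||v|) = |-108| / (√1368 · √57) = 0.38676.
θ ≈ 22.8°.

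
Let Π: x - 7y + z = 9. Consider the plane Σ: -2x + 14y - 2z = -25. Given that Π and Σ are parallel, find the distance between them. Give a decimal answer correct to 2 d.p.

0.49

Rescale Σ by 1/(-2): x - 7y + z = 25/2. Then distance = |9 − (25/2)| / √51 ≈ 0.49.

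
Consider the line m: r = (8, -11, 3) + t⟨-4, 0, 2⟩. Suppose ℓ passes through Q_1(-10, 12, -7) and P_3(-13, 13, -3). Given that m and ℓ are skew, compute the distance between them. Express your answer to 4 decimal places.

27.9339

A direction vector for ℓ is P_3 − Q_1 = (-3, 1, 4).
Common perpendicular direction n = (-4, 0, 2) × (-3, 1, 4) = (-2, 10, -4).
With w = (-10, 12, -7) − (8, -11, 3) = (-18, 23, -10), w · n = 306.
Distance = |w · n| / |n| = |306| / √120 ≈ 27.9339.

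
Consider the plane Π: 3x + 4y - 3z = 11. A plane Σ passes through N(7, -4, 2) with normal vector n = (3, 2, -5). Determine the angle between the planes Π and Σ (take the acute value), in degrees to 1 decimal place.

Σ: n·r = n·N gives 3x + 2y - 5z = 3.
cos θ = |n₁·n₂| / (|n₁||n₂|) = |32| / (√34 · √38).
θ = arccos(0.89026) ≈ 27.1°.

27.1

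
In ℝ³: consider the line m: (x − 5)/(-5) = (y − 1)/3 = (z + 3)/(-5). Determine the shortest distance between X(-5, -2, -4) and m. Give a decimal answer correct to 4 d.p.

m has direction (-5, 3, -5) through (5, 1, -3).
Taking (5, 1, -3) on m with direction v = (-5, 3, -5): w = X − (5, 1, -3) = (-10, -3, -1), and w × v = (18, -45, -45).
Distance = |w × v| / |v| = √4374 / √59 ≈ 8.6102.

8.6102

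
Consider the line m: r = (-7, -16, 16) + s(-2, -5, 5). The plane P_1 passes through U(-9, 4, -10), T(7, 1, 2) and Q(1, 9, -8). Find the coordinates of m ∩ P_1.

(1, 4, -4)

UT = (16, -3, 12), UQ = (10, 5, 2); a normal to P_1 is UT × UQ = (-66, 88, 110).
Using U: P_1 has equation -66x + 88y + 110z = -154.
Substitute r = (-7, -16, 16) + t(-2, -5, 5) into the plane: 814 + 242t = -154, so t = -4.
Intersection: (-7, -16, 16) + (-4)·(-2, -5, 5) = (1, 4, -4).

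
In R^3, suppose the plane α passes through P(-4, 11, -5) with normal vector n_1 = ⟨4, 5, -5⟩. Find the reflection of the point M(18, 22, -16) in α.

α: n_1·r = n_1·P gives 4x + 5y - 5z = 64.
λ = (n·M − d)/|n|² = (262 − 64)/66 = 3.
Reflection = M − 2λn = (18, 22, -16) − 6·(4, 5, -5) = (-6, -8, 14).

(-6, -8, 14)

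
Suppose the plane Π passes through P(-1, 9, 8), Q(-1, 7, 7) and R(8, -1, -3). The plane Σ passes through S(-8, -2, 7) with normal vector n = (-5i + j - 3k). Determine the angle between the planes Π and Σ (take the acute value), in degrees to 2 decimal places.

PQ = (0, -2, -1), PR = (9, -10, -11); a normal to Π is PQ × PR = (12, -9, 18).
Using P: Π has equation 12x - 9y + 18z = 51.
Σ: n·r = n·S gives -5x + y - 3z = 17.
cos θ = |n₁·n₂| / (|n₁||n₂|) = |-123| / (√549 · √35).
θ = arccos(0.88733) ≈ 27.46°.

27.46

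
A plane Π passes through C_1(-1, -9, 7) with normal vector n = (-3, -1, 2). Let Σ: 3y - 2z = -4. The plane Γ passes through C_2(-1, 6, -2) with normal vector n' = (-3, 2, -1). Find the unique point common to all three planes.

Π: n·r = n·C_1 gives -3x - y + 2z = 26.
Γ: n'·r = n'·C_2 gives -3x + 2y - z = 17.
Solving the 3×3 linear system -3x - y + 2z = 26, 3y - 2z = -4, -3x + 2y - z = 17 (e.g. by elimination or Cramer's rule, determinant = 9) gives (-6, 2, 5).

(-6, 2, 5)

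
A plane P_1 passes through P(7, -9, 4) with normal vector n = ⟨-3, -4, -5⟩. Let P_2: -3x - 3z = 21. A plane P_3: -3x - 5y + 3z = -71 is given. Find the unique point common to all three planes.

P_1: n·r = n·P gives -3x - 4y - 5z = -5.
Solving the 3×3 linear system -3x - 4y - 5z = -5, -3x - 3z = 21, -3x - 5y + 3z = -71 (e.g. by elimination or Cramer's rule, determinant = -102) gives (0, 10, -7).

(0, 10, -7)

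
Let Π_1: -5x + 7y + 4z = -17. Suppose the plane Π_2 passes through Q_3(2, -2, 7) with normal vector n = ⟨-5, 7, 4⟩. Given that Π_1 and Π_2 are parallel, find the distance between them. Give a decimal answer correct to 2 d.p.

Π_2: n·r = n·Q_3 gives -5x + 7y + 4z = 4.
Same normal n = (-5, 7, 4) with |n| = √90; distance = |-17 − 4| / |n| = 21/√90 ≈ 2.21.

2.21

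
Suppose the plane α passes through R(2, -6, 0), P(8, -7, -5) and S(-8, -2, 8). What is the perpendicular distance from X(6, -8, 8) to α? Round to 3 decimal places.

RP = (6, -1, -5), RS = (-10, 4, 8); a normal to α is RP × RS = (12, 2, 14).
Using R: α has equation 12x + 2y + 14z = 12.
n·X − d = (12)·(6) + (2)·(-8) + (14)·(8) − 12 = 156; |n| = √344.
Distance = |156| / √344 = 156/√344 ≈ 8.411.

8.411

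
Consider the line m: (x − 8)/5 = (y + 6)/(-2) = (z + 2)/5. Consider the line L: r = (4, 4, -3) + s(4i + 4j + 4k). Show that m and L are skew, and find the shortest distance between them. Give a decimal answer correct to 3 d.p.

2.121

m has direction (5, -2, 5) through (8, -6, -2).
Common perpendicular direction n = (5, -2, 5) × (4, 4, 4) = (-28, 0, 28).
With w = (4, 4, -3) − (8, -6, -2) = (-4, 10, -1), w · n = 84.
Since n ≠ 0 the lines are not parallel, and w · n = 84 ≠ 0 so they do not intersect; hence they are skew.
Distance = |w · n| / |n| = |84| / √1568 ≈ 2.121.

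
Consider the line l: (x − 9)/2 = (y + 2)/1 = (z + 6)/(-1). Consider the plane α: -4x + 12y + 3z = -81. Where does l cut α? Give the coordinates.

(3, -5, -3)

l has direction (2, 1, -1) through (9, -2, -6).
Substitute r = (9, -2, -6) + t(2, 1, -1) into the plane: -78 + 1t = -81, so t = -3.
Intersection: (9, -2, -6) + (-3)·(2, 1, -1) = (3, -5, -3).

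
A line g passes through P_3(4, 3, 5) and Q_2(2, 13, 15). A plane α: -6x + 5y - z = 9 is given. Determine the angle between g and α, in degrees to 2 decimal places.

A direction vector for g is Q_2 − P_3 = (-2, 10, 10).
sin θ = |n·v| / (|n||v|) = |52| / (√62 · √204) = 0.46237.
θ ≈ 27.54°.

27.54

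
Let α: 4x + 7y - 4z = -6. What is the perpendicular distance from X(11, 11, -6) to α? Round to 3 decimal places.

16.778

n·X − d = (4)·(11) + (7)·(11) + (-4)·(-6) − (-6) = 151; |n| = √81.
Distance = |151| / √81 = 151/√81 ≈ 16.778.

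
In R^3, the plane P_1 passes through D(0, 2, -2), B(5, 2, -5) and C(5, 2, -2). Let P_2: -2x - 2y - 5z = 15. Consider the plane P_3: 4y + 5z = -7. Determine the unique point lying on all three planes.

(-2, 2, -3)

DB = (5, 0, -3), DC = (5, 0, 0); a normal to P_1 is DB × DC = (0, -15, 0).
Using D: P_1 has equation -15y = -30.
Solving the 3×3 linear system -15y = -30, -2x - 2y - 5z = 15, 4y + 5z = -7 (e.g. by elimination or Cramer's rule, determinant = -150) gives (-2, 2, -3).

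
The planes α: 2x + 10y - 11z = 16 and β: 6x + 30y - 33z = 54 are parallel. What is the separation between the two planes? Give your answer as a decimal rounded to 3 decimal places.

Rescale β by 1/3: 2x + 10y - 11z = 18. Then distance = |16 − 18| / √225 ≈ 0.133.

0.133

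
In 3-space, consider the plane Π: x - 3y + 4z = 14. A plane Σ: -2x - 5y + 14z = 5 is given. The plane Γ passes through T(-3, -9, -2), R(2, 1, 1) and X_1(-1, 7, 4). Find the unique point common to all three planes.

TR = (5, 10, 3), TX_1 = (2, 16, 6); a normal to Γ is TR × TX_1 = (12, -24, 60).
Using T: Γ has equation 12x - 24y + 60z = 60.
Solving the 3×3 linear system x - 3y + 4z = 14, -2x - 5y + 14z = 5, 12x - 24y + 60z = 60 (e.g. by elimination or Cramer's rule, determinant = -396) gives (1, -7, -2).

(1, -7, -2)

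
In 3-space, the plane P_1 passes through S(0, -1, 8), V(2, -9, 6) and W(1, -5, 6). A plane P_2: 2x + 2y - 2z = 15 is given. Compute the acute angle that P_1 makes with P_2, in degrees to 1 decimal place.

45.6

SV = (2, -8, -2), SW = (1, -4, -2); a normal to P_1 is SV × SW = (8, 2, 0).
Using S: P_1 has equation 8x + 2y = -2.
cos θ = |n₁·n₂| / (|n₁||n₂|) = |20| / (√68 · √12).
θ = arccos(0.70014) ≈ 45.6°.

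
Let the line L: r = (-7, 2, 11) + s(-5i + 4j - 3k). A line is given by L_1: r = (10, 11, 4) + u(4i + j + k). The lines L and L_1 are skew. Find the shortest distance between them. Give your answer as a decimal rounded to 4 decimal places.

8.7438

Common perpendicular direction n = (-5, 4, -3) × (4, 1, 1) = (7, -7, -21).
With w = (10, 11, 4) − (-7, 2, 11) = (17, 9, -7), w · n = 203.
Distance = |w · n| / |n| = |203| / √539 ≈ 8.7438.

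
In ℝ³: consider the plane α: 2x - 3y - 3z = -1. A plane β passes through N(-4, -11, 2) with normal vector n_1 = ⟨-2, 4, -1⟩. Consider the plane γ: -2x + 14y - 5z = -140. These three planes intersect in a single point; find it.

β: n_1·r = n_1·N gives -2x + 4y - z = -38.
Solving the 3×3 linear system 2x - 3y - 3z = -1, -2x + 4y - z = -38, -2x + 14y - 5z = -140 (e.g. by elimination or Cramer's rule, determinant = 72) gives (1, -7, 8).

(1, -7, 8)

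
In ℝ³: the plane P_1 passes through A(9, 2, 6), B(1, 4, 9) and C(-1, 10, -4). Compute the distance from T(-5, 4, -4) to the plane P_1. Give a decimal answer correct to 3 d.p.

6.615

AB = (-8, 2, 3), AC = (-10, 8, -10); a normal to P_1 is AB × AC = (-44, -110, -44).
Using A: P_1 has equation -44x - 110y - 44z = -880.
n·T − d = (-44)·(-5) + (-110)·(4) + (-44)·(-4) − (-880) = 836; |n| = √15972.
Distance = |836| / √15972 = 836/√15972 ≈ 6.615.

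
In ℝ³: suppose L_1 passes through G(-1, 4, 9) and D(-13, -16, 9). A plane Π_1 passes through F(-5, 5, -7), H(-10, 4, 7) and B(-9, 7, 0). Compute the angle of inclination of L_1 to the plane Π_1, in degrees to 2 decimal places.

56.58

A direction vector for L_1 is D − G = (-12, -20, 0).
FH = (-5, -1, 14), FB = (-4, 2, 7); a normal to Π_1 is FH × FB = (-35, -21, -14).
Using F: Π_1 has equation -35x - 21y - 14z = 168.
sin θ = |n·v| / (|n||v|) = |840| / (√1862 · √544) = 0.83462.
θ ≈ 56.58°.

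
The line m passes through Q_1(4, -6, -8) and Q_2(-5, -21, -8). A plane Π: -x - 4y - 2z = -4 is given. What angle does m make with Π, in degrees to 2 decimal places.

59.40

A direction vector for m is Q_2 − Q_1 = (-9, -15, 0).
sin θ = |n·v| / (|n||v|) = |69| / (√21 · √306) = 0.86075.
θ ≈ 59.40°.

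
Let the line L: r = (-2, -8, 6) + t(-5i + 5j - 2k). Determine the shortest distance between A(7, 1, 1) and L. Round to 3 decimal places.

Taking (-2, -8, 6) on L with direction v = (-5, 5, -2): w = A − (-2, -8, 6) = (9, 9, -5), and w × v = (7, 43, 90).
Distance = |w × v| / |v| = √9998 / √54 ≈ 13.607.

13.607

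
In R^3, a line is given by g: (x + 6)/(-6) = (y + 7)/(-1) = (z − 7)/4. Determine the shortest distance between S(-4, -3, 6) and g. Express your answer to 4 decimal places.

g has direction (-6, -1, 4) through (-6, -7, 7).
Taking (-6, -7, 7) on g with direction v = (-6, -1, 4): w = S − (-6, -7, 7) = (2, 4, -1), and w × v = (15, -2, 22).
Distance = |w × v| / |v| = √713 / √53 ≈ 3.6678.

3.6678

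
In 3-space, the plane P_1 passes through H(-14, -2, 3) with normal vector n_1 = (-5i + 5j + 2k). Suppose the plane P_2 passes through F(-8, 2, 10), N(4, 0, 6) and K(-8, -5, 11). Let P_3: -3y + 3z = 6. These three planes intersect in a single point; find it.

(-4, 6, 8)

P_1: n_1·r = n_1·H gives -5x + 5y + 2z = 66.
FN = (12, -2, -4), FK = (0, -7, 1); a normal to P_2 is FN × FK = (-30, -12, -84).
Using F: P_2 has equation -30x - 12y - 84z = -624.
Solving the 3×3 linear system -5x + 5y + 2z = 66, -30x - 12y - 84z = -624, -3y + 3z = 6 (e.g. by elimination or Cramer's rule, determinant = 2070) gives (-4, 6, 8).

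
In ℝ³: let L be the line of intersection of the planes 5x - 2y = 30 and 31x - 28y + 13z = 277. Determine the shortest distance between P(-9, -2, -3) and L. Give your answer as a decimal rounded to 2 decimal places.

Direction of L: (5, -2, 0) × (31, -28, 13) = (-26, -65, -78).
A point on L: solving the two plane equations with x = 4 gives (4, -5, 1).
Taking (4, -5, 1) on L with direction v = (-26, -65, -78): w = P − (4, -5, 1) = (-13, 3, -4), and w × v = (-494, -910, 923).
Distance = |w × v| / |v| = √1924065 / √10985 ≈ 13.23.

13.23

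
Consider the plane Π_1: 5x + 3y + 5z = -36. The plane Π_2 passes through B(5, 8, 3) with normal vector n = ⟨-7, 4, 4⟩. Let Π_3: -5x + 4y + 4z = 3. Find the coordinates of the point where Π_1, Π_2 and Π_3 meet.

Π_2: n·r = n·B gives -7x + 4y + 4z = 9.
Solving the 3×3 linear system 5x + 3y + 5z = -36, -7x + 4y + 4z = 9, -5x + 4y + 4z = 3 (e.g. by elimination or Cramer's rule, determinant = -16) gives (-3, 3, -6).

(-3, 3, -6)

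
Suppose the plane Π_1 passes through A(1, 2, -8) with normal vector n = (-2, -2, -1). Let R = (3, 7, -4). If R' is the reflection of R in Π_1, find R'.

(-5, -1, -8)

Π_1: n·r = n·A gives -2x - 2y - z = 2.
λ = (n·R − d)/|n|² = (-16 − 2)/9 = -2.
Reflection = R − 2λn = (3, 7, -4) − (-4)·(-2, -2, -1) = (-5, -1, -8).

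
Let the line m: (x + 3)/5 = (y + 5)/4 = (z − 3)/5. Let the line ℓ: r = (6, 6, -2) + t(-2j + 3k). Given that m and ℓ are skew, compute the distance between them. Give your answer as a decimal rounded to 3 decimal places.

m has direction (5, 4, 5) through (-3, -5, 3).
Common perpendicular direction n = (5, 4, 5) × (0, -2, 3) = (22, -15, -10).
With w = (6, 6, -2) − (-3, -5, 3) = (9, 11, -5), w · n = 83.
Distance = |w · n| / |n| = |83| / √809 ≈ 2.918.

2.918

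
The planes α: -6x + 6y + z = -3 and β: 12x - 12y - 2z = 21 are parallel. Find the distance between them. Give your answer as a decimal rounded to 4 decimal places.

0.8778

Rescale β by 1/(-2): -6x + 6y + z = -21/2. Then distance = |-3 − (-21/2)| / √73 ≈ 0.8778.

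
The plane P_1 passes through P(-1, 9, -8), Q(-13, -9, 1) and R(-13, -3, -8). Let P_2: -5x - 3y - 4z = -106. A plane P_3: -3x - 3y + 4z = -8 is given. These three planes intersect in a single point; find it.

PQ = (-12, -18, 9), PR = (-12, -12, 0); a normal to P_1 is PQ × PR = (108, -108, -72).
Using P: P_1 has equation 108x - 108y - 72z = -504.
Solving the 3×3 linear system 108x - 108y - 72z = -504, -5x - 3y - 4z = -106, -3x - 3y + 4z = -8 (e.g. by elimination or Cramer's rule, determinant = -6480) gives (9, 7, 10).

(9, 7, 10)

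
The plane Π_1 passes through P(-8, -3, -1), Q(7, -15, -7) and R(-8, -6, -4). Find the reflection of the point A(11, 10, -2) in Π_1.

PQ = (15, -12, -6), PR = (0, -3, -3); a normal to Π_1 is PQ × PR = (18, 45, -45).
Using P: Π_1 has equation 18x + 45y - 45z = -234.
λ = (n·A − d)/|n|² = (738 − (-234))/4374 = 2/9.
Reflection = A − 2λn = (11, 10, -2) − (4/9)·(18, 45, -45) = (3, -10, 18).

(3, -10, 18)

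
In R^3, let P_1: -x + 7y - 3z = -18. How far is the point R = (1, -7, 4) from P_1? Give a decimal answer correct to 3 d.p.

n·R − d = (-1)·(1) + (7)·(-7) + (-3)·(4) − (-18) = -44; |n| = √59.
Distance = |-44| / √59 = 44/√59 ≈ 5.728.

5.728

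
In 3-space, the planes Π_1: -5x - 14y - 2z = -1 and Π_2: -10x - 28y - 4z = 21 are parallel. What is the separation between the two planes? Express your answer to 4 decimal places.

0.7667

Rescale Π_2 by 1/2: -5x - 14y - 2z = 21/2. Then distance = |-1 − (21/2)| / √225 ≈ 0.7667.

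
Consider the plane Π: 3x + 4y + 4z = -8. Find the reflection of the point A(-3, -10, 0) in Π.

λ = (n·A − d)/|n|² = (-49 − (-8))/41 = -1.
Reflection = A − 2λn = (-3, -10, 0) − (-2)·(3, 4, 4) = (3, -2, 8).

(3, -2, 8)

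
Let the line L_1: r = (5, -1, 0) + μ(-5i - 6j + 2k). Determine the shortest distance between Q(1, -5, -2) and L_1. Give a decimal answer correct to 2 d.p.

Taking (5, -1, 0) on L_1 with direction v = (-5, -6, 2): w = Q − (5, -1, 0) = (-4, -4, -2), and w × v = (-20, 18, 4).
Distance = |w × v| / |v| = √740 / √65 ≈ 3.37.

3.37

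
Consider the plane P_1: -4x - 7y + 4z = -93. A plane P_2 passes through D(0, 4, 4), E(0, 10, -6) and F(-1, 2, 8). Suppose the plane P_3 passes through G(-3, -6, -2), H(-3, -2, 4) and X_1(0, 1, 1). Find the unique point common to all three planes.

(6, 7, -5)

DE = (0, 6, -10), DF = (-1, -2, 4); a normal to P_2 is DE × DF = (4, 10, 6).
Using D: P_2 has equation 4x + 10y + 6z = 64.
GH = (0, 4, 6), GX_1 = (3, 7, 3); a normal to P_3 is GH × GX_1 = (-30, 18, -12).
Using G: P_3 has equation -30x + 18y - 12z = 6.
Solving the 3×3 linear system -4x - 7y + 4z = -93, 4x + 10y + 6z = 64, -30x + 18y - 12z = 6 (e.g. by elimination or Cramer's rule, determinant = 3324) gives (6, 7, -5).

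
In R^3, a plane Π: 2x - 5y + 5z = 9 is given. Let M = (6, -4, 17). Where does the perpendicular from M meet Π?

Foot = M − λn with λ = (n·M − d)/|n|² = (117 − 9)/54 = 2.
Foot = (6, -4, 17) − 2·(2, -5, 5) = (2, 6, 7).

(2, 6, 7)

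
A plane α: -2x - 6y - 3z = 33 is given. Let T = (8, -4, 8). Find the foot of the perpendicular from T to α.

(6, -10, 5)

Foot = T − λn with λ = (n·T − d)/|n|² = (-16 − 33)/49 = -1.
Foot = (8, -4, 8) − (-1)·(-2, -6, -3) = (6, -10, 5).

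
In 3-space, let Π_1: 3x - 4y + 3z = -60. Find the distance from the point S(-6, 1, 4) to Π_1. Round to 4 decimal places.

8.5749

n·S − d = (3)·(-6) + (-4)·(1) + (3)·(4) − (-60) = 50; |n| = √34.
Distance = |50| / √34 = 50/√34 ≈ 8.5749.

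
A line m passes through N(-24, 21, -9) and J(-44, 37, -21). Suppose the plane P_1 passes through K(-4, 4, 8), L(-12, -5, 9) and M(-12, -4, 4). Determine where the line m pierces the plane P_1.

(-4, 5, 3)

A direction vector for m is J − N = (-20, 16, -12).
KL = (-8, -9, 1), KM = (-8, -8, -4); a normal to P_1 is KL × KM = (44, -40, -8).
Using K: P_1 has equation 44x - 40y - 8z = -400.
Substitute r = (-24, 21, -9) + t(-20, 16, -12) into the plane: -1824 + (-1424)t = -400, so t = -1.
Intersection: (-24, 21, -9) + (-1)·(-20, 16, -12) = (-4, 5, 3).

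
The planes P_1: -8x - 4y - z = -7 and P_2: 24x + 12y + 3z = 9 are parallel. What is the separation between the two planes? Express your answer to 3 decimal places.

0.444

Rescale P_2 by 1/(-3): -8x - 4y - z = -3. Then distance = |-7 − (-3)| / √81 ≈ 0.444.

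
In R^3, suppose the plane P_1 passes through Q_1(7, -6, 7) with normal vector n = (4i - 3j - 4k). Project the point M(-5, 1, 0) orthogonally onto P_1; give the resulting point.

(-1, -2, -4)

P_1: n·r = n·Q_1 gives 4x - 3y - 4z = 18.
Foot = M − λn with λ = (n·M − d)/|n|² = (-23 − 18)/41 = -1.
Foot = (-5, 1, 0) − (-1)·(4, -3, -4) = (-1, -2, -4).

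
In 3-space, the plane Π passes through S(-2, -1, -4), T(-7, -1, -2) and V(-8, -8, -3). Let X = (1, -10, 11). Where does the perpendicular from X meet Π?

ST = (-5, 0, 2), SV = (-6, -7, 1); a normal to Π is ST × SV = (14, -7, 35).
Using S: Π has equation 14x - 7y + 35z = -161.
Foot = X − λn with λ = (n·X − d)/|n|² = (469 − (-161))/1470 = 3/7.
Foot = (1, -10, 11) − (3/7)·(14, -7, 35) = (-5, -7, -4).

(-5, -7, -4)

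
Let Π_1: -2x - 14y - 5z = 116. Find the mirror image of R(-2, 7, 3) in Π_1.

(-6, -21, -7)

λ = (n·R − d)/|n|² = (-109 − 116)/225 = -1.
Reflection = R − 2λn = (-2, 7, 3) − (-2)·(-2, -14, -5) = (-6, -21, -7).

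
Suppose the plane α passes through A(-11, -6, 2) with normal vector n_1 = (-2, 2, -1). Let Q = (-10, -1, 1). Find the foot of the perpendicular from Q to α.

(-8, -3, 2)

α: n_1·r = n_1·A gives -2x + 2y - z = 8.
Foot = Q − λn with λ = (n·Q − d)/|n|² = (17 − 8)/9 = 1.
Foot = (-10, -1, 1) − 1·(-2, 2, -1) = (-8, -3, 2).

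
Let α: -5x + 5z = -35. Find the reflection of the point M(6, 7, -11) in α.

(-4, 7, -1)

λ = (n·M − d)/|n|² = (-85 − (-35))/50 = -1.
Reflection = M − 2λn = (6, 7, -11) − (-2)·(-5, 0, 5) = (-4, 7, -1).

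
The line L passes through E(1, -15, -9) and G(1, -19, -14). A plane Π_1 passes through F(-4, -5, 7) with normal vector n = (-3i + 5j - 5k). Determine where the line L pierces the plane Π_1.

(1, -3, 6)

A direction vector for L is G − E = (0, -4, -5).
Π_1: n·r = n·F gives -3x + 5y - 5z = -48.
Substitute r = (1, -15, -9) + t(0, -4, -5) into the plane: -33 + 5t = -48, so t = -3.
Intersection: (1, -15, -9) + (-3)·(0, -4, -5) = (1, -3, 6).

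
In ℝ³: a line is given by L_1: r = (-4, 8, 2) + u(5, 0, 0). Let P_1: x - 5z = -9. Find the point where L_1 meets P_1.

Substitute r = (-4, 8, 2) + t(5, 0, 0) into the plane: -14 + 5t = -9, so t = 1.
Intersection: (-4, 8, 2) + 1·(5, 0, 0) = (1, 8, 2).

(1, 8, 2)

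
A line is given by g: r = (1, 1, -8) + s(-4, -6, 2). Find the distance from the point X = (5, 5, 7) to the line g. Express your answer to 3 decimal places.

15.975

Taking (1, 1, -8) on g with direction v = (-4, -6, 2): w = X − (1, 1, -8) = (4, 4, 15), and w × v = (98, -68, -8).
Distance = |w × v| / |v| = √14292 / √56 ≈ 15.975.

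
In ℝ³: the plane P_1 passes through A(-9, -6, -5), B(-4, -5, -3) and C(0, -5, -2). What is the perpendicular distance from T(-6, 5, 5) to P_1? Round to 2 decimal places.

0.78

AB = (5, 1, 2), AC = (9, 1, 3); a normal to P_1 is AB × AC = (1, 3, -4).
Using A: P_1 has equation x + 3y - 4z = -7.
n·T − d = (1)·(-6) + (3)·(5) + (-4)·(5) − (-7) = -4; |n| = √26.
Distance = |-4| / √26 = 4/√26 ≈ 0.78.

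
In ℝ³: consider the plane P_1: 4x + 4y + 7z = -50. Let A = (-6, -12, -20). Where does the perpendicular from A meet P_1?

Foot = A − λn with λ = (n·A − d)/|n|² = (-212 − (-50))/81 = -2.
Foot = (-6, -12, -20) − (-2)·(4, 4, 7) = (2, -4, -6).

(2, -4, -6)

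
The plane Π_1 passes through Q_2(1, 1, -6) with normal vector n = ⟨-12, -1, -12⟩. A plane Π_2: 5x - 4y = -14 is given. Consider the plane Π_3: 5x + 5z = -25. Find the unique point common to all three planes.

Π_1: n·r = n·Q_2 gives -12x - y - 12z = 59.
Solving the 3×3 linear system -12x - y - 12z = 59, 5x - 4y = -14, 5x + 5z = -25 (e.g. by elimination or Cramer's rule, determinant = 25) gives (-2, 1, -3).

(-2, 1, -3)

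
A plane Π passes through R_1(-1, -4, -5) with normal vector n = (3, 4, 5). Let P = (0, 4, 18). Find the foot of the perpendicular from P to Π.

Π: n·r = n·R_1 gives 3x + 4y + 5z = -44.
Foot = P − λn with λ = (n·P − d)/|n|² = (106 − (-44))/50 = 3.
Foot = (0, 4, 18) − 3·(3, 4, 5) = (-9, -8, 3).

(-9, -8, 3)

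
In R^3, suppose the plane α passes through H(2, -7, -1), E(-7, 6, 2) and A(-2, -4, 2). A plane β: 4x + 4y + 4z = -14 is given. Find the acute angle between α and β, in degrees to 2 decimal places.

HE = (-9, 13, 3), HA = (-4, 3, 3); a normal to α is HE × HA = (30, 15, 25).
Using H: α has equation 30x + 15y + 25z = -70.
cos θ = |n₁·n₂| / (|n₁||n₂|) = |280| / (√1750 · √48).
θ = arccos(0.96609) ≈ 14.96°.

14.96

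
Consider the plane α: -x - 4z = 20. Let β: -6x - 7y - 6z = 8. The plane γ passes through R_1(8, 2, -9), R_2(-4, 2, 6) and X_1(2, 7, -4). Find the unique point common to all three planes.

R_1R_2 = (-12, 0, 15), R_1X_1 = (-6, 5, 5); a normal to γ is R_1R_2 × R_1X_1 = (-75, -30, -60).
Using R_1: γ has equation -75x - 30y - 60z = -120.
Solving the 3×3 linear system -x - 4z = 20, -6x - 7y - 6z = 8, -75x - 30y - 60z = -120 (e.g. by elimination or Cramer's rule, determinant = 1140) gives (8, -2, -7).

(8, -2, -7)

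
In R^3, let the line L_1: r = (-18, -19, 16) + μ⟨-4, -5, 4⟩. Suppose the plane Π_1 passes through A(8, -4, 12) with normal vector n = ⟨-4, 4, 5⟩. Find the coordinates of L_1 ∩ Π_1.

Π_1: n·r = n·A gives -4x + 4y + 5z = 12.
Substitute r = (-18, -19, 16) + t(-4, -5, 4) into the plane: 76 + 16t = 12, so t = -4.
Intersection: (-18, -19, 16) + (-4)·(-4, -5, 4) = (-2, 1, 0).

(-2, 1, 0)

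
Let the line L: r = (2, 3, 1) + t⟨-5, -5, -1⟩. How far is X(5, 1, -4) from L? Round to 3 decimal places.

Taking (2, 3, 1) on L with direction v = (-5, -5, -1): w = X − (2, 3, 1) = (3, -2, -5), and w × v = (-23, 28, -25).
Distance = |w × v| / |v| = √1938 / √51 ≈ 6.164.

6.164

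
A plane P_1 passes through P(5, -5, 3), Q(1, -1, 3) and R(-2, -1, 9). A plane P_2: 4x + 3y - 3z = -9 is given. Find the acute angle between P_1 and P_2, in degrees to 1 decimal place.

51.0

PQ = (-4, 4, 0), PR = (-7, 4, 6); a normal to P_1 is PQ × PR = (24, 24, 12).
Using P: P_1 has equation 24x + 24y + 12z = 36.
cos θ = |n₁·n₂| / (|n₁||n₂|) = |132| / (√1296 · √34).
θ = arccos(0.62883) ≈ 51.0°.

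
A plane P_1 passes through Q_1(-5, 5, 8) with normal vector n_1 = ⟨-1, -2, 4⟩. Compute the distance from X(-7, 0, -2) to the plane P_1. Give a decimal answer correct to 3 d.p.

P_1: n_1·r = n_1·Q_1 gives -x - 2y + 4z = 27.
n·X − d = (-1)·(-7) + (-2)·(0) + (4)·(-2) − 27 = -28; |n| = √21.
Distance = |-28| / √21 = 28/√21 ≈ 6.110.

6.110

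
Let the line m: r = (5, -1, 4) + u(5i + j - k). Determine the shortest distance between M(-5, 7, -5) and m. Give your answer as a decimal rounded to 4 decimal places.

Taking (5, -1, 4) on m with direction v = (5, 1, -1): w = M − (5, -1, 4) = (-10, 8, -9), and w × v = (1, -55, -50).
Distance = |w × v| / |v| = √5526 / √27 ≈ 14.3062.

14.3062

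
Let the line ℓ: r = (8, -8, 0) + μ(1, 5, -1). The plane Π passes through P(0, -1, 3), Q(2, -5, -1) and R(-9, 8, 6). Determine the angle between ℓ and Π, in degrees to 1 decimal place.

60.6

PQ = (2, -4, -4), PR = (-9, 9, 3); a normal to Π is PQ × PR = (24, 30, -18).
Using P: Π has equation 24x + 30y - 18z = -84.
sin θ = |n·v| / (|n||v|) = |192| / (√1800 · √27) = 0.87093.
θ ≈ 60.6°.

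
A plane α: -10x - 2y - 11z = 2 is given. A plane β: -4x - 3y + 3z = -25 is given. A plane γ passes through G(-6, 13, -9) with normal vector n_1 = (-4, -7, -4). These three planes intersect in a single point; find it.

γ: n_1·r = n_1·G gives -4x - 7y - 4z = -31.
Solving the 3×3 linear system -10x - 2y - 11z = 2, -4x - 3y + 3z = -25, -4x - 7y - 4z = -31 (e.g. by elimination or Cramer's rule, determinant = -450) gives (1, 5, -2).

(1, 5, -2)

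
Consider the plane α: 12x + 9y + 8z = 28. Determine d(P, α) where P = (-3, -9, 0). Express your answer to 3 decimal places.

8.529

n·P − d = (12)·(-3) + (9)·(-9) + (8)·(0) − 28 = -145; |n| = √289.
Distance = |-145| / √289 = 145/√289 ≈ 8.529.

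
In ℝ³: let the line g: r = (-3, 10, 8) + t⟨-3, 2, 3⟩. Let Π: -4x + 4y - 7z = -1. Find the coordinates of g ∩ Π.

(6, 4, -1)

Substitute r = (-3, 10, 8) + t(-3, 2, 3) into the plane: -4 + (-1)t = -1, so t = -3.
Intersection: (-3, 10, 8) + (-3)·(-3, 2, 3) = (6, 4, -1).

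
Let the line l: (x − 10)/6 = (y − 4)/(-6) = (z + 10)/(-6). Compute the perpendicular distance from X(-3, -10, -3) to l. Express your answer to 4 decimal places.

20.0499

l has direction (6, -6, -6) through (10, 4, -10).
Taking (10, 4, -10) on l with direction v = (6, -6, -6): w = X − (10, 4, -10) = (-13, -14, 7), and w × v = (126, -36, 162).
Distance = |w × v| / |v| = √43416 / √108 ≈ 20.0499.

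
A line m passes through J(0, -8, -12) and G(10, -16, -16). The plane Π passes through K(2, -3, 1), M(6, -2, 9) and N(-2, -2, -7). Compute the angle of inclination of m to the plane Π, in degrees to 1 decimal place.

53.1

A direction vector for m is G − J = (10, -8, -4).
KM = (4, 1, 8), KN = (-4, 1, -8); a normal to Π is KM × KN = (-16, 0, 8).
Using K: Π has equation -16x + 8z = -24.
sin θ = |n·v| / (|n||v|) = |-192| / (√320 · √180) = 0.80000.
θ ≈ 53.1°.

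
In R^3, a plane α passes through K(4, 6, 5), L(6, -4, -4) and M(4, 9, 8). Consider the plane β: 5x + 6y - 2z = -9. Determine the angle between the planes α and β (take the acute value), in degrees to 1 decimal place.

KL = (2, -10, -9), KM = (0, 3, 3); a normal to α is KL × KM = (-3, -6, 6).
Using K: α has equation -3x - 6y + 6z = -18.
cos θ = |n₁·n₂| / (|n₁||n₂|) = |-63| / (√81 · √65).
θ = arccos(0.86824) ≈ 29.7°.

29.7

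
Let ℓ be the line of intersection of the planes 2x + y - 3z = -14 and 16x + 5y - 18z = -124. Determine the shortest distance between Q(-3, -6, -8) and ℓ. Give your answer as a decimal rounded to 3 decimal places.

Direction of ℓ: (2, 1, -3) × (16, 5, -18) = (-3, -12, -6).
A point on ℓ: solving the two plane equations with x = -8 gives (-8, 8, 2).
Taking (-8, 8, 2) on ℓ with direction v = (-3, -12, -6): w = Q − (-8, 8, 2) = (5, -14, -10), and w × v = (-36, 60, -102).
Distance = |w × v| / |v| = √15300 / √189 ≈ 8.997.

8.997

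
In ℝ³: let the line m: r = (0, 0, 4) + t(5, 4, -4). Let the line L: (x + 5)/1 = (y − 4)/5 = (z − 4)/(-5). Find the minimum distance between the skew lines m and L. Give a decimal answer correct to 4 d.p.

2.8284

L has direction (1, 5, -5) through (-5, 4, 4).
Common perpendicular direction n = (5, 4, -4) × (1, 5, -5) = (0, 21, 21).
With w = (-5, 4, 4) − (0, 0, 4) = (-5, 4, 0), w · n = 84.
Distance = |w · n| / |n| = |84| / √882 ≈ 2.8284.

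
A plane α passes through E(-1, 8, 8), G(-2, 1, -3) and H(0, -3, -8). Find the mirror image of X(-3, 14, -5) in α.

EG = (-1, -7, -11), EH = (1, -11, -16); a normal to α is EG × EH = (-9, -27, 18).
Using E: α has equation -9x - 27y + 18z = -63.
λ = (n·X − d)/|n|² = (-441 − (-63))/1134 = -1/3.
Reflection = X − 2λn = (-3, 14, -5) − (-2/3)·(-9, -27, 18) = (-9, -4, 7).

(-9, -4, 7)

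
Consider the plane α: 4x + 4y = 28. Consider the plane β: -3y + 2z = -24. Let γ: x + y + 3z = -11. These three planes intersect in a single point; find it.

Solving the 3×3 linear system 4x + 4y = 28, -3y + 2z = -24, x + y + 3z = -11 (e.g. by elimination or Cramer's rule, determinant = -36) gives (3, 4, -6).

(3, 4, -6)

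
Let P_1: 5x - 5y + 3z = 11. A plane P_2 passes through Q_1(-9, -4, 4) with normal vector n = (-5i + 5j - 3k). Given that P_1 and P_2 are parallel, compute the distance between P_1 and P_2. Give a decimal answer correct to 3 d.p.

P_2: n·r = n·Q_1 gives -5x + 5y - 3z = 13.
Rescale P_2 by 1/(-1): 5x - 5y + 3z = -13. Then distance = |11 − (-13)| / √59 ≈ 3.125.

3.125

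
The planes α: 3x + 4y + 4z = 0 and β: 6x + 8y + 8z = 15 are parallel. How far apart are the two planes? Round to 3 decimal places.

Rescale β by 1/2: 3x + 4y + 4z = 15/2. Then distance = |0 − (15/2)| / √41 ≈ 1.171.

1.171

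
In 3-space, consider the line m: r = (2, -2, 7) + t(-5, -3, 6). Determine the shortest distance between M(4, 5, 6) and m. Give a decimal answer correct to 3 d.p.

Taking (2, -2, 7) on m with direction v = (-5, -3, 6): w = M − (2, -2, 7) = (2, 7, -1), and w × v = (39, -7, 29).
Distance = |w × v| / |v| = √2411 / √70 ≈ 5.869.

5.869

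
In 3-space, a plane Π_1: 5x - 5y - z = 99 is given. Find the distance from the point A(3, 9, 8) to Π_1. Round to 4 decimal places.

19.1838

n·A − d = (5)·(3) + (-5)·(9) + (-1)·(8) − 99 = -137; |n| = √51.
Distance = |-137| / √51 = 137/√51 ≈ 19.1838.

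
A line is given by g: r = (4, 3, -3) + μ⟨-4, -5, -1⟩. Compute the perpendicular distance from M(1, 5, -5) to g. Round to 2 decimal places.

4.08

Taking (4, 3, -3) on g with direction v = (-4, -5, -1): w = M − (4, 3, -3) = (-3, 2, -2), and w × v = (-12, 5, 23).
Distance = |w × v| / |v| = √698 / √42 ≈ 4.08.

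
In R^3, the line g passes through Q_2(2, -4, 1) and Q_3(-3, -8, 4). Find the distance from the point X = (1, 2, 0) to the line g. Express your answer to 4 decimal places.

5.3217

A direction vector for g is Q_3 − Q_2 = (-5, -4, 3).
Taking (2, -4, 1) on g with direction v = (-5, -4, 3): w = X − (2, -4, 1) = (-1, 6, -1), and w × v = (14, 8, 34).
Distance = |w × v| / |v| = √1416 / √50 ≈ 5.3217.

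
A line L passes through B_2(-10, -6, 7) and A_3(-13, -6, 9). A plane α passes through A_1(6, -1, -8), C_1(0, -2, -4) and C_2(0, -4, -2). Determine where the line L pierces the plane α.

A direction vector for L is A_3 − B_2 = (-3, 0, 2).
A_1C_1 = (-6, -1, 4), A_1C_2 = (-6, -3, 6); a normal to α is A_1C_1 × A_1C_2 = (6, 12, 12).
Using A_1: α has equation 6x + 12y + 12z = -72.
Substitute r = (-10, -6, 7) + t(-3, 0, 2) into the plane: -48 + 6t = -72, so t = -4.
Intersection: (-10, -6, 7) + (-4)·(-3, 0, 2) = (2, -6, -1).

(2, -6, -1)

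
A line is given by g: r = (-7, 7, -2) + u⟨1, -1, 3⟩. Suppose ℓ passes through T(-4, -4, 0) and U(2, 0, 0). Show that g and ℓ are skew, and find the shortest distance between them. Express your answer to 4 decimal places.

8.9792

A direction vector for ℓ is U − T = (6, 4, 0).
Common perpendicular direction n = (1, -1, 3) × (6, 4, 0) = (-12, 18, 10).
With w = (-4, -4, 0) − (-7, 7, -2) = (3, -11, 2), w · n = -214.
Since n ≠ 0 the lines are not parallel, and w · n = -214 ≠ 0 so they do not intersect; hence they are skew.
Distance = |w · n| / |n| = |-214| / √568 ≈ 8.9792.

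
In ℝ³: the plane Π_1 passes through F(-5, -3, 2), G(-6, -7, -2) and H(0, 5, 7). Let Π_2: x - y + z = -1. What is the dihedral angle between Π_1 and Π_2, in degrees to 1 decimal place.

6.2

FG = (-1, -4, -4), FH = (5, 8, 5); a normal to Π_1 is FG × FH = (12, -15, 12).
Using F: Π_1 has equation 12x - 15y + 12z = 9.
cos θ = |n₁·n₂| / (|n₁||n₂|) = |39| / (√513 · √3).
θ = arccos(0.99413) ≈ 6.2°.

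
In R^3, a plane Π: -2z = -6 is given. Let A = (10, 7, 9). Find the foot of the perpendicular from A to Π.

(10, 7, 3)

Foot = A − λn with λ = (n·A − d)/|n|² = (-18 − (-6))/4 = -3.
Foot = (10, 7, 9) − (-3)·(0, 0, -2) = (10, 7, 3).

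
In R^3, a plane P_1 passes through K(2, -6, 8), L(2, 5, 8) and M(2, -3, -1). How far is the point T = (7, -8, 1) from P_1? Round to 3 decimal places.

KL = (0, 11, 0), KM = (0, 3, -9); a normal to P_1 is KL × KM = (-99, 0, 0).
Using K: P_1 has equation -99x = -198.
n·T − d = (-99)·(7) + (0)·(-8) + (0)·(1) − (-198) = -495; |n| = √9801.
Distance = |-495| / √9801 = 495/√9801 ≈ 5.000.

5.000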